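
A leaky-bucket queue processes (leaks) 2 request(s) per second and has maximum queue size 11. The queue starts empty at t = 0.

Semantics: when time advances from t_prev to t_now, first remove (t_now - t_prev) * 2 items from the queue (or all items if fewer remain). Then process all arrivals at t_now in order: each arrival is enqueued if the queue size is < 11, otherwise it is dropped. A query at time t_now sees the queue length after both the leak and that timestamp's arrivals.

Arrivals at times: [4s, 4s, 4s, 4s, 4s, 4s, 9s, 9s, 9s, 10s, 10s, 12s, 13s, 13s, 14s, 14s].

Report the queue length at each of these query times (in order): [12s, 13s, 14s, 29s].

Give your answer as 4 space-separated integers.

Queue lengths at query times:
  query t=12s: backlog = 1
  query t=13s: backlog = 2
  query t=14s: backlog = 2
  query t=29s: backlog = 0

Answer: 1 2 2 0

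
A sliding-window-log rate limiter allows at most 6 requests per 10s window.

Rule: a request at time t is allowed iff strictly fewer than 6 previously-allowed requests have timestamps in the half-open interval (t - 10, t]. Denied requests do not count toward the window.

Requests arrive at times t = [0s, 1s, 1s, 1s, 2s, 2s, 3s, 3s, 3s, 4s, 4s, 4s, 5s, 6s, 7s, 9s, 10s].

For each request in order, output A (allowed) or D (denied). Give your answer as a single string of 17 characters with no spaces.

Tracking allowed requests in the window:
  req#1 t=0s: ALLOW
  req#2 t=1s: ALLOW
  req#3 t=1s: ALLOW
  req#4 t=1s: ALLOW
  req#5 t=2s: ALLOW
  req#6 t=2s: ALLOW
  req#7 t=3s: DENY
  req#8 t=3s: DENY
  req#9 t=3s: DENY
  req#10 t=4s: DENY
  req#11 t=4s: DENY
  req#12 t=4s: DENY
  req#13 t=5s: DENY
  req#14 t=6s: DENY
  req#15 t=7s: DENY
  req#16 t=9s: DENY
  req#17 t=10s: ALLOW

Answer: AAAAAADDDDDDDDDDA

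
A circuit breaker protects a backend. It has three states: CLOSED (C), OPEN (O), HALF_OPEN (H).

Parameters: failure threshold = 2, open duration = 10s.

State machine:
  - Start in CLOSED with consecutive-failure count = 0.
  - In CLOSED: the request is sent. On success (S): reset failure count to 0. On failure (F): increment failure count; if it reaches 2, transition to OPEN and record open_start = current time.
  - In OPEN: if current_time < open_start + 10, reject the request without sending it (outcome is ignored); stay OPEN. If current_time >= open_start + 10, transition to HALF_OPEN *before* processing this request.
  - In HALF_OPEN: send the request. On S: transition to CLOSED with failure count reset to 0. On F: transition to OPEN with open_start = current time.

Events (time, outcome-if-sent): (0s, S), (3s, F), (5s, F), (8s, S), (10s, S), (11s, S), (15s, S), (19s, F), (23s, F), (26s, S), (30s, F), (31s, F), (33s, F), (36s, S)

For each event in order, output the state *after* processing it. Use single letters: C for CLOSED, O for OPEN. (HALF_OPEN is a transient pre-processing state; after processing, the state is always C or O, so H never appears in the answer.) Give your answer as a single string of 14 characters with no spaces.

Answer: CCOOOOCCOOOOOO

Derivation:
State after each event:
  event#1 t=0s outcome=S: state=CLOSED
  event#2 t=3s outcome=F: state=CLOSED
  event#3 t=5s outcome=F: state=OPEN
  event#4 t=8s outcome=S: state=OPEN
  event#5 t=10s outcome=S: state=OPEN
  event#6 t=11s outcome=S: state=OPEN
  event#7 t=15s outcome=S: state=CLOSED
  event#8 t=19s outcome=F: state=CLOSED
  event#9 t=23s outcome=F: state=OPEN
  event#10 t=26s outcome=S: state=OPEN
  event#11 t=30s outcome=F: state=OPEN
  event#12 t=31s outcome=F: state=OPEN
  event#13 t=33s outcome=F: state=OPEN
  event#14 t=36s outcome=S: state=OPEN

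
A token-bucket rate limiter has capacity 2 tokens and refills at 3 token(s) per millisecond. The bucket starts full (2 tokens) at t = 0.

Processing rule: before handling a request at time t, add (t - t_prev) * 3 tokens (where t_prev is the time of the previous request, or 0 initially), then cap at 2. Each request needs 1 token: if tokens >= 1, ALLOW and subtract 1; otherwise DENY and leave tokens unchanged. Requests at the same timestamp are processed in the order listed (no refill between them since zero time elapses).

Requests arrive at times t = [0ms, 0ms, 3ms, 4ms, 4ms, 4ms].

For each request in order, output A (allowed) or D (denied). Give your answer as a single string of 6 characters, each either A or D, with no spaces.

Simulating step by step:
  req#1 t=0ms: ALLOW
  req#2 t=0ms: ALLOW
  req#3 t=3ms: ALLOW
  req#4 t=4ms: ALLOW
  req#5 t=4ms: ALLOW
  req#6 t=4ms: DENY

Answer: AAAAAD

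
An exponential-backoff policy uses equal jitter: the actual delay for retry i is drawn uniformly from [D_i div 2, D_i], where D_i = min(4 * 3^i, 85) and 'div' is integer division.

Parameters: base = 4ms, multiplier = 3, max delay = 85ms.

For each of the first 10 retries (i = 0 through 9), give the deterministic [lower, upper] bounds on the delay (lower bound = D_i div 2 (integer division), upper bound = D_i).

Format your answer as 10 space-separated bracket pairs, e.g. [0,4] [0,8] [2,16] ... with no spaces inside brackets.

Answer: [2,4] [6,12] [18,36] [42,85] [42,85] [42,85] [42,85] [42,85] [42,85] [42,85]

Derivation:
Computing bounds per retry:
  i=0: D_i=min(4*3^0,85)=4, bounds=[2,4]
  i=1: D_i=min(4*3^1,85)=12, bounds=[6,12]
  i=2: D_i=min(4*3^2,85)=36, bounds=[18,36]
  i=3: D_i=min(4*3^3,85)=85, bounds=[42,85]
  i=4: D_i=min(4*3^4,85)=85, bounds=[42,85]
  i=5: D_i=min(4*3^5,85)=85, bounds=[42,85]
  i=6: D_i=min(4*3^6,85)=85, bounds=[42,85]
  i=7: D_i=min(4*3^7,85)=85, bounds=[42,85]
  i=8: D_i=min(4*3^8,85)=85, bounds=[42,85]
  i=9: D_i=min(4*3^9,85)=85, bounds=[42,85]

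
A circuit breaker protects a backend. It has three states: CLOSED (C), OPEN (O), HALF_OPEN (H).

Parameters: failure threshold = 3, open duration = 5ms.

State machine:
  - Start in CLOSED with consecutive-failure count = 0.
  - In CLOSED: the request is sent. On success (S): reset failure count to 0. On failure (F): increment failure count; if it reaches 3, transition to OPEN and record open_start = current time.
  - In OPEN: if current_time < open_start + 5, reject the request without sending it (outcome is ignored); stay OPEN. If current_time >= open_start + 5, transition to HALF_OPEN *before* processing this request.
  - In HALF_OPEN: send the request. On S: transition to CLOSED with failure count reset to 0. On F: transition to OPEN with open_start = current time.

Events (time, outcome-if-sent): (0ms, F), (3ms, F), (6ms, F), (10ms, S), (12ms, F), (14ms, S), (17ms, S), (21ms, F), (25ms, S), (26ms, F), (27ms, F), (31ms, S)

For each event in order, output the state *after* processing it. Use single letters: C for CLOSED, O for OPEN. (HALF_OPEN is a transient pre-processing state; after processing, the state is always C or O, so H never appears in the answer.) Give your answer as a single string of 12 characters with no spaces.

Answer: CCOOOOCCCCCC

Derivation:
State after each event:
  event#1 t=0ms outcome=F: state=CLOSED
  event#2 t=3ms outcome=F: state=CLOSED
  event#3 t=6ms outcome=F: state=OPEN
  event#4 t=10ms outcome=S: state=OPEN
  event#5 t=12ms outcome=F: state=OPEN
  event#6 t=14ms outcome=S: state=OPEN
  event#7 t=17ms outcome=S: state=CLOSED
  event#8 t=21ms outcome=F: state=CLOSED
  event#9 t=25ms outcome=S: state=CLOSED
  event#10 t=26ms outcome=F: state=CLOSED
  event#11 t=27ms outcome=F: state=CLOSED
  event#12 t=31ms outcome=S: state=CLOSED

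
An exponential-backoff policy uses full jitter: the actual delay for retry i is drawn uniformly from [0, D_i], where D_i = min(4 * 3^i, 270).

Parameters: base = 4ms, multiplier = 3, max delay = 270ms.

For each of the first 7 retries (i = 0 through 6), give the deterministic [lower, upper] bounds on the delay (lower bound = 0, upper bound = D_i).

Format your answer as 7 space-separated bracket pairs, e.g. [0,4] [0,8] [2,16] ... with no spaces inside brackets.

Computing bounds per retry:
  i=0: D_i=min(4*3^0,270)=4, bounds=[0,4]
  i=1: D_i=min(4*3^1,270)=12, bounds=[0,12]
  i=2: D_i=min(4*3^2,270)=36, bounds=[0,36]
  i=3: D_i=min(4*3^3,270)=108, bounds=[0,108]
  i=4: D_i=min(4*3^4,270)=270, bounds=[0,270]
  i=5: D_i=min(4*3^5,270)=270, bounds=[0,270]
  i=6: D_i=min(4*3^6,270)=270, bounds=[0,270]

Answer: [0,4] [0,12] [0,36] [0,108] [0,270] [0,270] [0,270]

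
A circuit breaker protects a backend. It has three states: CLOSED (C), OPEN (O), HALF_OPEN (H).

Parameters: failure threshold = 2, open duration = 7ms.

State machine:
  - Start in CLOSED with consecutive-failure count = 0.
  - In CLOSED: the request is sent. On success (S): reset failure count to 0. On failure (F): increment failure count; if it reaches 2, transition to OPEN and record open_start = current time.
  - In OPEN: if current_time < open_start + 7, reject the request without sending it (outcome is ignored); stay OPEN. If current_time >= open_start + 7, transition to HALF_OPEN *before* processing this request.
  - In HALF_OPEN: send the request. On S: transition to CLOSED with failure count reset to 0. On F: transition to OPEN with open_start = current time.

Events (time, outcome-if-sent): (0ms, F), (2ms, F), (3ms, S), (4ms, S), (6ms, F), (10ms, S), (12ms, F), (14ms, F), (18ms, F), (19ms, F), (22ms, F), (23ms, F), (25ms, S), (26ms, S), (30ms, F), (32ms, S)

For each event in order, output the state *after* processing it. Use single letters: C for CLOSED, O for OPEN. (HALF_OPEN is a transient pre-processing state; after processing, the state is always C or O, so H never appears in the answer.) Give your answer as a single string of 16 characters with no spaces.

State after each event:
  event#1 t=0ms outcome=F: state=CLOSED
  event#2 t=2ms outcome=F: state=OPEN
  event#3 t=3ms outcome=S: state=OPEN
  event#4 t=4ms outcome=S: state=OPEN
  event#5 t=6ms outcome=F: state=OPEN
  event#6 t=10ms outcome=S: state=CLOSED
  event#7 t=12ms outcome=F: state=CLOSED
  event#8 t=14ms outcome=F: state=OPEN
  event#9 t=18ms outcome=F: state=OPEN
  event#10 t=19ms outcome=F: state=OPEN
  event#11 t=22ms outcome=F: state=OPEN
  event#12 t=23ms outcome=F: state=OPEN
  event#13 t=25ms outcome=S: state=OPEN
  event#14 t=26ms outcome=S: state=OPEN
  event#15 t=30ms outcome=F: state=OPEN
  event#16 t=32ms outcome=S: state=OPEN

Answer: COOOOCCOOOOOOOOO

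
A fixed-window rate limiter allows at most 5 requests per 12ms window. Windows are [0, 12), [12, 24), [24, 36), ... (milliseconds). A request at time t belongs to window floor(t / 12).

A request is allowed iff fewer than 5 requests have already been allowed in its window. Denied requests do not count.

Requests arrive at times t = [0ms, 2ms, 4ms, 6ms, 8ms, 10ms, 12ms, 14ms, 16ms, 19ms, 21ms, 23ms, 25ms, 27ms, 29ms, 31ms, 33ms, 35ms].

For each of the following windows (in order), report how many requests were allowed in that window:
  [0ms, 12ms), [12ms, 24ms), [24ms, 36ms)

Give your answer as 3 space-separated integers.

Processing requests:
  req#1 t=0ms (window 0): ALLOW
  req#2 t=2ms (window 0): ALLOW
  req#3 t=4ms (window 0): ALLOW
  req#4 t=6ms (window 0): ALLOW
  req#5 t=8ms (window 0): ALLOW
  req#6 t=10ms (window 0): DENY
  req#7 t=12ms (window 1): ALLOW
  req#8 t=14ms (window 1): ALLOW
  req#9 t=16ms (window 1): ALLOW
  req#10 t=19ms (window 1): ALLOW
  req#11 t=21ms (window 1): ALLOW
  req#12 t=23ms (window 1): DENY
  req#13 t=25ms (window 2): ALLOW
  req#14 t=27ms (window 2): ALLOW
  req#15 t=29ms (window 2): ALLOW
  req#16 t=31ms (window 2): ALLOW
  req#17 t=33ms (window 2): ALLOW
  req#18 t=35ms (window 2): DENY

Allowed counts by window: 5 5 5

Answer: 5 5 5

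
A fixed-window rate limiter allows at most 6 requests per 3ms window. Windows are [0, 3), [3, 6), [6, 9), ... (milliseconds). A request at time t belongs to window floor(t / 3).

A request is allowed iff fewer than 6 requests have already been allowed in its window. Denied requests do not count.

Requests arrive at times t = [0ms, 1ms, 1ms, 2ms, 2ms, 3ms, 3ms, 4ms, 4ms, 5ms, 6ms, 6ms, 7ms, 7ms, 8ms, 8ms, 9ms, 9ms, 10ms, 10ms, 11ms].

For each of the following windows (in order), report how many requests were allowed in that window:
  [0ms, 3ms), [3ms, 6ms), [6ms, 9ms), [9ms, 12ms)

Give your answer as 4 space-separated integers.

Processing requests:
  req#1 t=0ms (window 0): ALLOW
  req#2 t=1ms (window 0): ALLOW
  req#3 t=1ms (window 0): ALLOW
  req#4 t=2ms (window 0): ALLOW
  req#5 t=2ms (window 0): ALLOW
  req#6 t=3ms (window 1): ALLOW
  req#7 t=3ms (window 1): ALLOW
  req#8 t=4ms (window 1): ALLOW
  req#9 t=4ms (window 1): ALLOW
  req#10 t=5ms (window 1): ALLOW
  req#11 t=6ms (window 2): ALLOW
  req#12 t=6ms (window 2): ALLOW
  req#13 t=7ms (window 2): ALLOW
  req#14 t=7ms (window 2): ALLOW
  req#15 t=8ms (window 2): ALLOW
  req#16 t=8ms (window 2): ALLOW
  req#17 t=9ms (window 3): ALLOW
  req#18 t=9ms (window 3): ALLOW
  req#19 t=10ms (window 3): ALLOW
  req#20 t=10ms (window 3): ALLOW
  req#21 t=11ms (window 3): ALLOW

Allowed counts by window: 5 5 6 5

Answer: 5 5 6 5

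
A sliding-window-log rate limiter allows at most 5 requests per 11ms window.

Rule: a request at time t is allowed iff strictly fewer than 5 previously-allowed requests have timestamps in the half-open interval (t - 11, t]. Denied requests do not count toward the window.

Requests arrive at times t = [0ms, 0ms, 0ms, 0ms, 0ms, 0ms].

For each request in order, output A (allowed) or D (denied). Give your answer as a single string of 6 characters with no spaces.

Answer: AAAAAD

Derivation:
Tracking allowed requests in the window:
  req#1 t=0ms: ALLOW
  req#2 t=0ms: ALLOW
  req#3 t=0ms: ALLOW
  req#4 t=0ms: ALLOW
  req#5 t=0ms: ALLOW
  req#6 t=0ms: DENY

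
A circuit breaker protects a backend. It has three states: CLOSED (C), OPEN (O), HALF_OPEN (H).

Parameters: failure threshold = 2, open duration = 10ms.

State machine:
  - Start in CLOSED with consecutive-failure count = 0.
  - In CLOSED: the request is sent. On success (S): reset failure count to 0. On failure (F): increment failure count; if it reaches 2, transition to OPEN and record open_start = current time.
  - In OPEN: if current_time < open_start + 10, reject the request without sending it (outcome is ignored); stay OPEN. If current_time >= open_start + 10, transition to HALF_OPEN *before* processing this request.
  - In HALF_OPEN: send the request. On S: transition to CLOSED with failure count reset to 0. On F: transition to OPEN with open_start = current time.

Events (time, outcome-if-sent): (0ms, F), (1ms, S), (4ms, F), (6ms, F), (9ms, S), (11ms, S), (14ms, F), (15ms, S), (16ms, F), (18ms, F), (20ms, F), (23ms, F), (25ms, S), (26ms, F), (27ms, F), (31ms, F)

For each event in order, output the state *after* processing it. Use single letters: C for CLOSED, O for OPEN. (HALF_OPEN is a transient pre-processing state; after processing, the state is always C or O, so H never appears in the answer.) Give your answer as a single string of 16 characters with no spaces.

State after each event:
  event#1 t=0ms outcome=F: state=CLOSED
  event#2 t=1ms outcome=S: state=CLOSED
  event#3 t=4ms outcome=F: state=CLOSED
  event#4 t=6ms outcome=F: state=OPEN
  event#5 t=9ms outcome=S: state=OPEN
  event#6 t=11ms outcome=S: state=OPEN
  event#7 t=14ms outcome=F: state=OPEN
  event#8 t=15ms outcome=S: state=OPEN
  event#9 t=16ms outcome=F: state=OPEN
  event#10 t=18ms outcome=F: state=OPEN
  event#11 t=20ms outcome=F: state=OPEN
  event#12 t=23ms outcome=F: state=OPEN
  event#13 t=25ms outcome=S: state=OPEN
  event#14 t=26ms outcome=F: state=OPEN
  event#15 t=27ms outcome=F: state=OPEN
  event#16 t=31ms outcome=F: state=OPEN

Answer: CCCOOOOOOOOOOOOO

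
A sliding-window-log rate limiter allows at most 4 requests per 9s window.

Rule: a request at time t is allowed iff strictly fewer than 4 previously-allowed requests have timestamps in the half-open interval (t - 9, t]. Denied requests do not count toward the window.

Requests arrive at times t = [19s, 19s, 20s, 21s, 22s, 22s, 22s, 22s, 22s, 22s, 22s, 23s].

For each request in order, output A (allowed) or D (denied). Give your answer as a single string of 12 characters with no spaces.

Answer: AAAADDDDDDDD

Derivation:
Tracking allowed requests in the window:
  req#1 t=19s: ALLOW
  req#2 t=19s: ALLOW
  req#3 t=20s: ALLOW
  req#4 t=21s: ALLOW
  req#5 t=22s: DENY
  req#6 t=22s: DENY
  req#7 t=22s: DENY
  req#8 t=22s: DENY
  req#9 t=22s: DENY
  req#10 t=22s: DENY
  req#11 t=22s: DENY
  req#12 t=23s: DENY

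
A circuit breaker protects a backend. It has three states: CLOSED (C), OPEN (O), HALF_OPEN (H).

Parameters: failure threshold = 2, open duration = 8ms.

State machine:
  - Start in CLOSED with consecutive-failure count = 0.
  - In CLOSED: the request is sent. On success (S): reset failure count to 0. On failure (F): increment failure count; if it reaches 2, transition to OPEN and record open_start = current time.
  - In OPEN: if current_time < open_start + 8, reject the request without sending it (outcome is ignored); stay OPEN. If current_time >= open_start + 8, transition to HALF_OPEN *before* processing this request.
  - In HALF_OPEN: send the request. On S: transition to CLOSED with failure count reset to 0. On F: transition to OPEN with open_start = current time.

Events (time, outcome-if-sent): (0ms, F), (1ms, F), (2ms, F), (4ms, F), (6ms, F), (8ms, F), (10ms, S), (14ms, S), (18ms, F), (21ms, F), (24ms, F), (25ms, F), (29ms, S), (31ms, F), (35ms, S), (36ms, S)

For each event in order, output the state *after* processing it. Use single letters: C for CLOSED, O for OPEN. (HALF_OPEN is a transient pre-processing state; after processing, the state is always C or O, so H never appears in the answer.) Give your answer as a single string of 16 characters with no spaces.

State after each event:
  event#1 t=0ms outcome=F: state=CLOSED
  event#2 t=1ms outcome=F: state=OPEN
  event#3 t=2ms outcome=F: state=OPEN
  event#4 t=4ms outcome=F: state=OPEN
  event#5 t=6ms outcome=F: state=OPEN
  event#6 t=8ms outcome=F: state=OPEN
  event#7 t=10ms outcome=S: state=CLOSED
  event#8 t=14ms outcome=S: state=CLOSED
  event#9 t=18ms outcome=F: state=CLOSED
  event#10 t=21ms outcome=F: state=OPEN
  event#11 t=24ms outcome=F: state=OPEN
  event#12 t=25ms outcome=F: state=OPEN
  event#13 t=29ms outcome=S: state=CLOSED
  event#14 t=31ms outcome=F: state=CLOSED
  event#15 t=35ms outcome=S: state=CLOSED
  event#16 t=36ms outcome=S: state=CLOSED

Answer: COOOOOCCCOOOCCCC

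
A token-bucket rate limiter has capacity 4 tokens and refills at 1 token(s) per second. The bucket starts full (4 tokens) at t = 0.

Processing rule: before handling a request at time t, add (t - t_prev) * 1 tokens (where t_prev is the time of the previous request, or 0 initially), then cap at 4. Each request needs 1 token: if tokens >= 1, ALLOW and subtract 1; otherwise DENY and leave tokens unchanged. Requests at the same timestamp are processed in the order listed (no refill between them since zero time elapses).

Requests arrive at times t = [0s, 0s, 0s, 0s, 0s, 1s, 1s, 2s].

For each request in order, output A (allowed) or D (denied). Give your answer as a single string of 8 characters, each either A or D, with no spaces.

Simulating step by step:
  req#1 t=0s: ALLOW
  req#2 t=0s: ALLOW
  req#3 t=0s: ALLOW
  req#4 t=0s: ALLOW
  req#5 t=0s: DENY
  req#6 t=1s: ALLOW
  req#7 t=1s: DENY
  req#8 t=2s: ALLOW

Answer: AAAADADA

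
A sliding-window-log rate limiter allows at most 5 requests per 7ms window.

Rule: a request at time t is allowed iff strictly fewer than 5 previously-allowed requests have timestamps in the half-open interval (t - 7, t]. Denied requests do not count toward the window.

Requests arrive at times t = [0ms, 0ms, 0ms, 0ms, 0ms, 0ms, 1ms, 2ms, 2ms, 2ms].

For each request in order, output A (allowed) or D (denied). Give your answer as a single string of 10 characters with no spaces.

Tracking allowed requests in the window:
  req#1 t=0ms: ALLOW
  req#2 t=0ms: ALLOW
  req#3 t=0ms: ALLOW
  req#4 t=0ms: ALLOW
  req#5 t=0ms: ALLOW
  req#6 t=0ms: DENY
  req#7 t=1ms: DENY
  req#8 t=2ms: DENY
  req#9 t=2ms: DENY
  req#10 t=2ms: DENY

Answer: AAAAADDDDD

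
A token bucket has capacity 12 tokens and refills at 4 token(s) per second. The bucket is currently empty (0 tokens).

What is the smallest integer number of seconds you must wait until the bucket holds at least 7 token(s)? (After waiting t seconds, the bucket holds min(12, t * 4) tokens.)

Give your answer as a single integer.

Answer: 2

Derivation:
Need t * 4 >= 7, so t >= 7/4.
Smallest integer t = ceil(7/4) = 2.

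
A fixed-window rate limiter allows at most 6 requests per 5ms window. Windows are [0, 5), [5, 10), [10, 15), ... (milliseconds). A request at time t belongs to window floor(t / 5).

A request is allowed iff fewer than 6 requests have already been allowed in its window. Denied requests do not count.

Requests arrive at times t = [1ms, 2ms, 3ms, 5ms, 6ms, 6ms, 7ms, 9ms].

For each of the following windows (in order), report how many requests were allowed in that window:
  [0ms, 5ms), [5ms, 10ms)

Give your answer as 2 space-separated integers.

Processing requests:
  req#1 t=1ms (window 0): ALLOW
  req#2 t=2ms (window 0): ALLOW
  req#3 t=3ms (window 0): ALLOW
  req#4 t=5ms (window 1): ALLOW
  req#5 t=6ms (window 1): ALLOW
  req#6 t=6ms (window 1): ALLOW
  req#7 t=7ms (window 1): ALLOW
  req#8 t=9ms (window 1): ALLOW

Allowed counts by window: 3 5

Answer: 3 5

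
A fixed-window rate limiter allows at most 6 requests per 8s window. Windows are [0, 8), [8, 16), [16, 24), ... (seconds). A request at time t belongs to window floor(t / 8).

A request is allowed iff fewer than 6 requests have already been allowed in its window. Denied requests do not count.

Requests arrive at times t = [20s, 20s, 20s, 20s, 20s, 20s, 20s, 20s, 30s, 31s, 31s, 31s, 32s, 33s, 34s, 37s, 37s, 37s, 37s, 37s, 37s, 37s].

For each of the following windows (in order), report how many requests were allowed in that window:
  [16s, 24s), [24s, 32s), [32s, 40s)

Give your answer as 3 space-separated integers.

Processing requests:
  req#1 t=20s (window 2): ALLOW
  req#2 t=20s (window 2): ALLOW
  req#3 t=20s (window 2): ALLOW
  req#4 t=20s (window 2): ALLOW
  req#5 t=20s (window 2): ALLOW
  req#6 t=20s (window 2): ALLOW
  req#7 t=20s (window 2): DENY
  req#8 t=20s (window 2): DENY
  req#9 t=30s (window 3): ALLOW
  req#10 t=31s (window 3): ALLOW
  req#11 t=31s (window 3): ALLOW
  req#12 t=31s (window 3): ALLOW
  req#13 t=32s (window 4): ALLOW
  req#14 t=33s (window 4): ALLOW
  req#15 t=34s (window 4): ALLOW
  req#16 t=37s (window 4): ALLOW
  req#17 t=37s (window 4): ALLOW
  req#18 t=37s (window 4): ALLOW
  req#19 t=37s (window 4): DENY
  req#20 t=37s (window 4): DENY
  req#21 t=37s (window 4): DENY
  req#22 t=37s (window 4): DENY

Allowed counts by window: 6 4 6

Answer: 6 4 6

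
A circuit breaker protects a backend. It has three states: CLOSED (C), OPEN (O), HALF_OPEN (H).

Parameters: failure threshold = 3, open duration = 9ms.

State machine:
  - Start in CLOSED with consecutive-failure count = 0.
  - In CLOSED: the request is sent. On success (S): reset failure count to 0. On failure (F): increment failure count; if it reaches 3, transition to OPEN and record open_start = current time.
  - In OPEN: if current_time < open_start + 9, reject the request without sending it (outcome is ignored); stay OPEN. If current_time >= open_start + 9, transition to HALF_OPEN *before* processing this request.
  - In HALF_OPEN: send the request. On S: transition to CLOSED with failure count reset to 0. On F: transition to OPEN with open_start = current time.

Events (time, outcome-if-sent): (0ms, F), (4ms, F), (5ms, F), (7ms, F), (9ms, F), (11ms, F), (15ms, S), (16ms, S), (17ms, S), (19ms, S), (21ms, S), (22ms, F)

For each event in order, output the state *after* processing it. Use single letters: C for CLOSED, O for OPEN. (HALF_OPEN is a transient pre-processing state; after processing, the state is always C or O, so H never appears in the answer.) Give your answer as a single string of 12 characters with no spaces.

State after each event:
  event#1 t=0ms outcome=F: state=CLOSED
  event#2 t=4ms outcome=F: state=CLOSED
  event#3 t=5ms outcome=F: state=OPEN
  event#4 t=7ms outcome=F: state=OPEN
  event#5 t=9ms outcome=F: state=OPEN
  event#6 t=11ms outcome=F: state=OPEN
  event#7 t=15ms outcome=S: state=CLOSED
  event#8 t=16ms outcome=S: state=CLOSED
  event#9 t=17ms outcome=S: state=CLOSED
  event#10 t=19ms outcome=S: state=CLOSED
  event#11 t=21ms outcome=S: state=CLOSED
  event#12 t=22ms outcome=F: state=CLOSED

Answer: CCOOOOCCCCCC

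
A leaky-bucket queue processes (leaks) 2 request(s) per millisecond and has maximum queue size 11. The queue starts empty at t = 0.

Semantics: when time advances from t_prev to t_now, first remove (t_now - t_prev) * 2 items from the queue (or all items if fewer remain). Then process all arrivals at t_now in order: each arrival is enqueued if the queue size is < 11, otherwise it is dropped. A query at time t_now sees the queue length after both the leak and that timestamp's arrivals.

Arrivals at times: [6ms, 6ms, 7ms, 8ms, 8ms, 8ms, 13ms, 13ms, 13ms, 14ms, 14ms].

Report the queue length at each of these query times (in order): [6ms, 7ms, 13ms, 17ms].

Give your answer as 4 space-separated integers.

Answer: 2 1 3 0

Derivation:
Queue lengths at query times:
  query t=6ms: backlog = 2
  query t=7ms: backlog = 1
  query t=13ms: backlog = 3
  query t=17ms: backlog = 0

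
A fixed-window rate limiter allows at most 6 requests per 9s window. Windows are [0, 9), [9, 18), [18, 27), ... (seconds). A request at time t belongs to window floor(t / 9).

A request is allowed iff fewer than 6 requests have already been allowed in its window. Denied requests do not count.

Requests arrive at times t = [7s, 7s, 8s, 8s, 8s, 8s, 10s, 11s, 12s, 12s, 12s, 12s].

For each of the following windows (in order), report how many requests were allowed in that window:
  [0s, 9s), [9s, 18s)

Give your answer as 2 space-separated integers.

Processing requests:
  req#1 t=7s (window 0): ALLOW
  req#2 t=7s (window 0): ALLOW
  req#3 t=8s (window 0): ALLOW
  req#4 t=8s (window 0): ALLOW
  req#5 t=8s (window 0): ALLOW
  req#6 t=8s (window 0): ALLOW
  req#7 t=10s (window 1): ALLOW
  req#8 t=11s (window 1): ALLOW
  req#9 t=12s (window 1): ALLOW
  req#10 t=12s (window 1): ALLOW
  req#11 t=12s (window 1): ALLOW
  req#12 t=12s (window 1): ALLOW

Allowed counts by window: 6 6

Answer: 6 6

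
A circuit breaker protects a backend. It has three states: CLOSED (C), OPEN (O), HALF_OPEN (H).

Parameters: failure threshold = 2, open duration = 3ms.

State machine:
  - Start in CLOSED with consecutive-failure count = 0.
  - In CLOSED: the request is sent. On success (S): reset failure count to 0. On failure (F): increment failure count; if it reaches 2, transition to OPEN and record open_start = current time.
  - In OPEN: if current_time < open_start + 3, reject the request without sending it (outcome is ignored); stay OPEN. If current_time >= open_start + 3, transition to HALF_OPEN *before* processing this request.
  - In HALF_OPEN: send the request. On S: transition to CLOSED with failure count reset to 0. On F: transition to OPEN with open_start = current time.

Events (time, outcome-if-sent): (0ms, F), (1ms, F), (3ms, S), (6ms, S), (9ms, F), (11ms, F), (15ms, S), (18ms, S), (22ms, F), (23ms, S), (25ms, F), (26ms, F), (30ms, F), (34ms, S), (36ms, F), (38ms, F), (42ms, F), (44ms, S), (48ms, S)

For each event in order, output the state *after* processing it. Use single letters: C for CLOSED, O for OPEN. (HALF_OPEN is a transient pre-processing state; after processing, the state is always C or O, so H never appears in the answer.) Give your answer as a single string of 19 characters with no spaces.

State after each event:
  event#1 t=0ms outcome=F: state=CLOSED
  event#2 t=1ms outcome=F: state=OPEN
  event#3 t=3ms outcome=S: state=OPEN
  event#4 t=6ms outcome=S: state=CLOSED
  event#5 t=9ms outcome=F: state=CLOSED
  event#6 t=11ms outcome=F: state=OPEN
  event#7 t=15ms outcome=S: state=CLOSED
  event#8 t=18ms outcome=S: state=CLOSED
  event#9 t=22ms outcome=F: state=CLOSED
  event#10 t=23ms outcome=S: state=CLOSED
  event#11 t=25ms outcome=F: state=CLOSED
  event#12 t=26ms outcome=F: state=OPEN
  event#13 t=30ms outcome=F: state=OPEN
  event#14 t=34ms outcome=S: state=CLOSED
  event#15 t=36ms outcome=F: state=CLOSED
  event#16 t=38ms outcome=F: state=OPEN
  event#17 t=42ms outcome=F: state=OPEN
  event#18 t=44ms outcome=S: state=OPEN
  event#19 t=48ms outcome=S: state=CLOSED

Answer: COOCCOCCCCCOOCCOOOC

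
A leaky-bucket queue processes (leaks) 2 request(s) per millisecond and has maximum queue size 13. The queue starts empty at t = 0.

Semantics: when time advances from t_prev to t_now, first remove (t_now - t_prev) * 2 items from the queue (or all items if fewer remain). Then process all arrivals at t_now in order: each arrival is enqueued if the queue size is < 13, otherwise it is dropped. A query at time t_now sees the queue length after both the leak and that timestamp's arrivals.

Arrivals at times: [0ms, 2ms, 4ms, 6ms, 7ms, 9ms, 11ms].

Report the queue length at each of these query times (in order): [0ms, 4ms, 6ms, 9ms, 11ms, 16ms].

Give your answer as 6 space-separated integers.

Queue lengths at query times:
  query t=0ms: backlog = 1
  query t=4ms: backlog = 1
  query t=6ms: backlog = 1
  query t=9ms: backlog = 1
  query t=11ms: backlog = 1
  query t=16ms: backlog = 0

Answer: 1 1 1 1 1 0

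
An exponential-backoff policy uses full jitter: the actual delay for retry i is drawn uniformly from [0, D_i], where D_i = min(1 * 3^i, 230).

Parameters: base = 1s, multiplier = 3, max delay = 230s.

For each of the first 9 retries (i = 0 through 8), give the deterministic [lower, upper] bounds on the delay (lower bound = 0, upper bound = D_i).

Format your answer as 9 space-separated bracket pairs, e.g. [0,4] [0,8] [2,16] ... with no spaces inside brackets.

Computing bounds per retry:
  i=0: D_i=min(1*3^0,230)=1, bounds=[0,1]
  i=1: D_i=min(1*3^1,230)=3, bounds=[0,3]
  i=2: D_i=min(1*3^2,230)=9, bounds=[0,9]
  i=3: D_i=min(1*3^3,230)=27, bounds=[0,27]
  i=4: D_i=min(1*3^4,230)=81, bounds=[0,81]
  i=5: D_i=min(1*3^5,230)=230, bounds=[0,230]
  i=6: D_i=min(1*3^6,230)=230, bounds=[0,230]
  i=7: D_i=min(1*3^7,230)=230, bounds=[0,230]
  i=8: D_i=min(1*3^8,230)=230, bounds=[0,230]

Answer: [0,1] [0,3] [0,9] [0,27] [0,81] [0,230] [0,230] [0,230] [0,230]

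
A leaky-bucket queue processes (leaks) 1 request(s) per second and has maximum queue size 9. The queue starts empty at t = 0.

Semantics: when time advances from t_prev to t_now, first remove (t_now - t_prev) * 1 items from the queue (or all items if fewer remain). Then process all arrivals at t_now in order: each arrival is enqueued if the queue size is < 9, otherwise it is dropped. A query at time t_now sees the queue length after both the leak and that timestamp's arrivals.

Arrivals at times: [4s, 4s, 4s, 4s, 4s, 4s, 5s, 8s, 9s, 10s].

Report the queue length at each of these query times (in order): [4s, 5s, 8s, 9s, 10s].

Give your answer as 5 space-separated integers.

Answer: 6 6 4 4 4

Derivation:
Queue lengths at query times:
  query t=4s: backlog = 6
  query t=5s: backlog = 6
  query t=8s: backlog = 4
  query t=9s: backlog = 4
  query t=10s: backlog = 4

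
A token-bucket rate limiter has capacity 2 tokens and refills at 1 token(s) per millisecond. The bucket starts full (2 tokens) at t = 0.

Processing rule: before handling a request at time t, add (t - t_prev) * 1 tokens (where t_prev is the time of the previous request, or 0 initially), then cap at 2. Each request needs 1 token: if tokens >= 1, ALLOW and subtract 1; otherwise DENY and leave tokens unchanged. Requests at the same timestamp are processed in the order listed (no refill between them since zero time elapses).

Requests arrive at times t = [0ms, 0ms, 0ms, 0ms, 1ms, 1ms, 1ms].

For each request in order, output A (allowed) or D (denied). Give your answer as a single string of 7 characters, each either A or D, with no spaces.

Simulating step by step:
  req#1 t=0ms: ALLOW
  req#2 t=0ms: ALLOW
  req#3 t=0ms: DENY
  req#4 t=0ms: DENY
  req#5 t=1ms: ALLOW
  req#6 t=1ms: DENY
  req#7 t=1ms: DENY

Answer: AADDADD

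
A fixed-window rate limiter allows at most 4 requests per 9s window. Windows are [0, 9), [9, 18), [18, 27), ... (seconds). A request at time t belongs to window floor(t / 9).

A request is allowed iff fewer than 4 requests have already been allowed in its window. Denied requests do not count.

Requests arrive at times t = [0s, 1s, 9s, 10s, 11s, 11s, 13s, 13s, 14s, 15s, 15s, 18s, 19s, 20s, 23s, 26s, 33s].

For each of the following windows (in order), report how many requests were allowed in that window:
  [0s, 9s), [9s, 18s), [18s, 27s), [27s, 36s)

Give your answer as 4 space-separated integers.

Answer: 2 4 4 1

Derivation:
Processing requests:
  req#1 t=0s (window 0): ALLOW
  req#2 t=1s (window 0): ALLOW
  req#3 t=9s (window 1): ALLOW
  req#4 t=10s (window 1): ALLOW
  req#5 t=11s (window 1): ALLOW
  req#6 t=11s (window 1): ALLOW
  req#7 t=13s (window 1): DENY
  req#8 t=13s (window 1): DENY
  req#9 t=14s (window 1): DENY
  req#10 t=15s (window 1): DENY
  req#11 t=15s (window 1): DENY
  req#12 t=18s (window 2): ALLOW
  req#13 t=19s (window 2): ALLOW
  req#14 t=20s (window 2): ALLOW
  req#15 t=23s (window 2): ALLOW
  req#16 t=26s (window 2): DENY
  req#17 t=33s (window 3): ALLOW

Allowed counts by window: 2 4 4 1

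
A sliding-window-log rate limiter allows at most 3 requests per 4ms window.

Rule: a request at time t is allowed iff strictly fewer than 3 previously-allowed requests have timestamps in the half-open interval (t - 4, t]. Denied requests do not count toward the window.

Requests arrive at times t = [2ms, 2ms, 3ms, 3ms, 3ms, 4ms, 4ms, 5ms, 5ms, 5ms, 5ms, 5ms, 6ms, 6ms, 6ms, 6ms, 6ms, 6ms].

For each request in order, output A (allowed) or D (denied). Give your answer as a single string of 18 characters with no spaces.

Tracking allowed requests in the window:
  req#1 t=2ms: ALLOW
  req#2 t=2ms: ALLOW
  req#3 t=3ms: ALLOW
  req#4 t=3ms: DENY
  req#5 t=3ms: DENY
  req#6 t=4ms: DENY
  req#7 t=4ms: DENY
  req#8 t=5ms: DENY
  req#9 t=5ms: DENY
  req#10 t=5ms: DENY
  req#11 t=5ms: DENY
  req#12 t=5ms: DENY
  req#13 t=6ms: ALLOW
  req#14 t=6ms: ALLOW
  req#15 t=6ms: DENY
  req#16 t=6ms: DENY
  req#17 t=6ms: DENY
  req#18 t=6ms: DENY

Answer: AAADDDDDDDDDAADDDD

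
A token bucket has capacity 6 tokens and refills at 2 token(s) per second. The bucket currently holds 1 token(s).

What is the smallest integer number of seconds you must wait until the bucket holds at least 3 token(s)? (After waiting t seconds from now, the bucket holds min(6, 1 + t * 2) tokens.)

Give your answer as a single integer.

Answer: 1

Derivation:
Need 1 + t * 2 >= 3, so t >= 2/2.
Smallest integer t = ceil(2/2) = 1.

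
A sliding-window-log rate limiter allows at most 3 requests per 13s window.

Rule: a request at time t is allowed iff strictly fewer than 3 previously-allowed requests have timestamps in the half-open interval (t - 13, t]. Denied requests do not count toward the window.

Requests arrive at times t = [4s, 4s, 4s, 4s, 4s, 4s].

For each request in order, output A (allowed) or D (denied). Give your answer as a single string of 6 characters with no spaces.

Answer: AAADDD

Derivation:
Tracking allowed requests in the window:
  req#1 t=4s: ALLOW
  req#2 t=4s: ALLOW
  req#3 t=4s: ALLOW
  req#4 t=4s: DENY
  req#5 t=4s: DENY
  req#6 t=4s: DENY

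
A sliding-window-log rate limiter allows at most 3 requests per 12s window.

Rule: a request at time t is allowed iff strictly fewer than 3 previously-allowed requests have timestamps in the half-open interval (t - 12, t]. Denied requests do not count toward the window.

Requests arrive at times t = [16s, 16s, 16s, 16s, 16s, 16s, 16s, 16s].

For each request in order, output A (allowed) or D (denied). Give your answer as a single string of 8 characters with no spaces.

Tracking allowed requests in the window:
  req#1 t=16s: ALLOW
  req#2 t=16s: ALLOW
  req#3 t=16s: ALLOW
  req#4 t=16s: DENY
  req#5 t=16s: DENY
  req#6 t=16s: DENY
  req#7 t=16s: DENY
  req#8 t=16s: DENY

Answer: AAADDDDD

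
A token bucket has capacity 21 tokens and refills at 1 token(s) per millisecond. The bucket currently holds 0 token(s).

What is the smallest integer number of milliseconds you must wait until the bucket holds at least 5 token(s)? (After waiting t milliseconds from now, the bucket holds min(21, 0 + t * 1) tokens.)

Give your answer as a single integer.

Answer: 5

Derivation:
Need 0 + t * 1 >= 5, so t >= 5/1.
Smallest integer t = ceil(5/1) = 5.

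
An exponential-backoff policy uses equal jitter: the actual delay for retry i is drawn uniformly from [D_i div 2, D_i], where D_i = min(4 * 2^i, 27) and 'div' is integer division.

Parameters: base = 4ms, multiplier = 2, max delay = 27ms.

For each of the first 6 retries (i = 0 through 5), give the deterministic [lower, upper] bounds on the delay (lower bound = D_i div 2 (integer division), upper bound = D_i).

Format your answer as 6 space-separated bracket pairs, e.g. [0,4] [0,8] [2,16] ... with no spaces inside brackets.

Answer: [2,4] [4,8] [8,16] [13,27] [13,27] [13,27]

Derivation:
Computing bounds per retry:
  i=0: D_i=min(4*2^0,27)=4, bounds=[2,4]
  i=1: D_i=min(4*2^1,27)=8, bounds=[4,8]
  i=2: D_i=min(4*2^2,27)=16, bounds=[8,16]
  i=3: D_i=min(4*2^3,27)=27, bounds=[13,27]
  i=4: D_i=min(4*2^4,27)=27, bounds=[13,27]
  i=5: D_i=min(4*2^5,27)=27, bounds=[13,27]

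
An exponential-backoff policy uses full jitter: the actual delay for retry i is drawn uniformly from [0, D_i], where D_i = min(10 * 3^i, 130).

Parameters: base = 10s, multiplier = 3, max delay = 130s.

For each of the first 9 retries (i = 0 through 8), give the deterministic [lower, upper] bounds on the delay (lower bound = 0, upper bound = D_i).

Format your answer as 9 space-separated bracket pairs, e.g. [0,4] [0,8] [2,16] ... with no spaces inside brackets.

Computing bounds per retry:
  i=0: D_i=min(10*3^0,130)=10, bounds=[0,10]
  i=1: D_i=min(10*3^1,130)=30, bounds=[0,30]
  i=2: D_i=min(10*3^2,130)=90, bounds=[0,90]
  i=3: D_i=min(10*3^3,130)=130, bounds=[0,130]
  i=4: D_i=min(10*3^4,130)=130, bounds=[0,130]
  i=5: D_i=min(10*3^5,130)=130, bounds=[0,130]
  i=6: D_i=min(10*3^6,130)=130, bounds=[0,130]
  i=7: D_i=min(10*3^7,130)=130, bounds=[0,130]
  i=8: D_i=min(10*3^8,130)=130, bounds=[0,130]

Answer: [0,10] [0,30] [0,90] [0,130] [0,130] [0,130] [0,130] [0,130] [0,130]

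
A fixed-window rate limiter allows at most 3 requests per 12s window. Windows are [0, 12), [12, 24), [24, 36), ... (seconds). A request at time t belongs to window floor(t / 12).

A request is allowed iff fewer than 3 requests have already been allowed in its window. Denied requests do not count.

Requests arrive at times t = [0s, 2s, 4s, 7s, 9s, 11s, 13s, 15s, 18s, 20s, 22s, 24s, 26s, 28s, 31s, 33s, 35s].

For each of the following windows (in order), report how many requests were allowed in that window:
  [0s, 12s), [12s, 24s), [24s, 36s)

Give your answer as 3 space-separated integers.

Answer: 3 3 3

Derivation:
Processing requests:
  req#1 t=0s (window 0): ALLOW
  req#2 t=2s (window 0): ALLOW
  req#3 t=4s (window 0): ALLOW
  req#4 t=7s (window 0): DENY
  req#5 t=9s (window 0): DENY
  req#6 t=11s (window 0): DENY
  req#7 t=13s (window 1): ALLOW
  req#8 t=15s (window 1): ALLOW
  req#9 t=18s (window 1): ALLOW
  req#10 t=20s (window 1): DENY
  req#11 t=22s (window 1): DENY
  req#12 t=24s (window 2): ALLOW
  req#13 t=26s (window 2): ALLOW
  req#14 t=28s (window 2): ALLOW
  req#15 t=31s (window 2): DENY
  req#16 t=33s (window 2): DENY
  req#17 t=35s (window 2): DENY

Allowed counts by window: 3 3 3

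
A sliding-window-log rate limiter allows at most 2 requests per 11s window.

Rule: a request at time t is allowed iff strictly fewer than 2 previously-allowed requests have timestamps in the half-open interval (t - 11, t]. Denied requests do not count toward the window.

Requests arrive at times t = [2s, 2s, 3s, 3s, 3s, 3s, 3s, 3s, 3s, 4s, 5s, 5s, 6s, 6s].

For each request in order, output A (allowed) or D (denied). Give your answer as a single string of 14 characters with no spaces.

Answer: AADDDDDDDDDDDD

Derivation:
Tracking allowed requests in the window:
  req#1 t=2s: ALLOW
  req#2 t=2s: ALLOW
  req#3 t=3s: DENY
  req#4 t=3s: DENY
  req#5 t=3s: DENY
  req#6 t=3s: DENY
  req#7 t=3s: DENY
  req#8 t=3s: DENY
  req#9 t=3s: DENY
  req#10 t=4s: DENY
  req#11 t=5s: DENY
  req#12 t=5s: DENY
  req#13 t=6s: DENY
  req#14 t=6s: DENY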